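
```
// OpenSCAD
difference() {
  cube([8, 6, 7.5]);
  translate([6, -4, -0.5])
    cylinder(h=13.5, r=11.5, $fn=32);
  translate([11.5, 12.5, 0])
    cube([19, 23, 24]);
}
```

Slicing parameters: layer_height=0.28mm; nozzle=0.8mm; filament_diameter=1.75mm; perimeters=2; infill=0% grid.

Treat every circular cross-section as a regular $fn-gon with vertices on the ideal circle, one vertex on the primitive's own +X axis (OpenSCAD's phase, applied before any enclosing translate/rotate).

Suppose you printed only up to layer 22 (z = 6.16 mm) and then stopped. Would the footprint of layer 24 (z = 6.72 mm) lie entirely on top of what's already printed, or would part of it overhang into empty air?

Compare the two slices. At z = 6.16: the 8×6 cube contributes its full rectangle (area 48.00 mm²); the r=11.5 cylinder at (6, -4) contributes a regular 32-gon of circumradius 11.5 (area = (32/2)·11.500²·sin(360°/32) = 412.81 mm²); the cube at (11.5, 12.5) (footprint 19×23) is included at this height (area 437.00 mm²); After the difference (first − rest): starting from the 8×6 cube (48.00 mm²), the r=11.5 cylinder at (6, -4) partially overlaps it — only the 47.95 mm² overlap (of its 412.81 mm²) is removed, clipping the outline; the 19×23 cube at (11.5, 12.5) misses the remaining region (no effect) — area = 0.05 mm². At z = 6.72: the cube is present — its section is the full 8×6 rectangle (area 48.00 mm²); the r=11.5 cylinder at (6, -4) gives a regular 32-gon of circumradius 11.5 (constant along its height) (area = (32/2)·11.500²·sin(360°/32) = 412.81 mm²); the cube at (11.5, 12.5) (footprint 19×23) is included at this height (area 437.00 mm²); Taking the first minus the rest: starting from the 8×6 cube (48.00 mm²), the r=11.5 cylinder at (6, -4) partially overlaps it — only the 47.95 mm² overlap (of its 412.81 mm²) is removed, clipping the outline; the 19×23 cube at (11.5, 12.5) misses the remaining region (no effect) — area = 0.05 mm². Checking containment: the cross-section at z = 6.72 is a subset of the cross-section at z = 6.16.

entirely on top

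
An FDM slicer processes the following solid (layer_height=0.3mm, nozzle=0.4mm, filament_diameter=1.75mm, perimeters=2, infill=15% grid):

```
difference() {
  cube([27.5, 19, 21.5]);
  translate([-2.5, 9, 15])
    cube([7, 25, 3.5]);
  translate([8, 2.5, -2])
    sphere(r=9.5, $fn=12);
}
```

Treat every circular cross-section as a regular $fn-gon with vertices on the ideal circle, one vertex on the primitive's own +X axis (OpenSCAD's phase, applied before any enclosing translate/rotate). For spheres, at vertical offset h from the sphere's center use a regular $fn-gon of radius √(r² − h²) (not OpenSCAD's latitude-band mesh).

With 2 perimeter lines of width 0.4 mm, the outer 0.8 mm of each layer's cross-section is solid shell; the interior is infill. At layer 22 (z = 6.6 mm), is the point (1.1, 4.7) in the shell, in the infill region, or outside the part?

infill

At z = 6.6 mm: the cube is present — its section is the full 27.5×19 rectangle; the cube at (-2.5, 9) does not reach this height (z outside [15, 18.5]); the r=9.5 sphere at (8, 2.5) slices to a regular 12-gon of circumradius 4.036 (√(r²−h²) with h=8.6 from center); Subtracting the remaining from the first: starting from the 27.5×19 cube, the r=9.5 sphere at (8, 2.5) partially overlaps it — only the 42.77 mm² overlap (of its 48.87 mm²) is removed, clipping the outline — 1 connected region. Overall, the cross-section is a single solid region. The nearest boundary edge runs (0.00, 0.00)→(0.00, 19.00); distance from the point to it = 1.10 mm. The point is inside the cross-section and 1.10 mm from the nearest boundary — more than the 0.8 mm shell width (2 × 0.4), so it's in the infill interior.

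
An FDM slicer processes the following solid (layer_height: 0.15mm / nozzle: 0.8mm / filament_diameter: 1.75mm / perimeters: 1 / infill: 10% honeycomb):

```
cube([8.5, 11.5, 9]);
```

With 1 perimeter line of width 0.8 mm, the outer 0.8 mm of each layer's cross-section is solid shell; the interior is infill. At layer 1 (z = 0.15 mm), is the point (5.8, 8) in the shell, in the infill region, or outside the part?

At z = 0.15 mm: the cube (footprint 8.5×11.5) is included at this height. Overall, the cross-section is a single solid region. The nearest boundary edge runs (8.50, 0.00)→(8.50, 11.50); distance from the point to it = 2.70 mm. The point is inside the cross-section and 2.70 mm from the nearest boundary — more than the 0.8 mm shell width (1 × 0.8), so it's in the infill interior.

infill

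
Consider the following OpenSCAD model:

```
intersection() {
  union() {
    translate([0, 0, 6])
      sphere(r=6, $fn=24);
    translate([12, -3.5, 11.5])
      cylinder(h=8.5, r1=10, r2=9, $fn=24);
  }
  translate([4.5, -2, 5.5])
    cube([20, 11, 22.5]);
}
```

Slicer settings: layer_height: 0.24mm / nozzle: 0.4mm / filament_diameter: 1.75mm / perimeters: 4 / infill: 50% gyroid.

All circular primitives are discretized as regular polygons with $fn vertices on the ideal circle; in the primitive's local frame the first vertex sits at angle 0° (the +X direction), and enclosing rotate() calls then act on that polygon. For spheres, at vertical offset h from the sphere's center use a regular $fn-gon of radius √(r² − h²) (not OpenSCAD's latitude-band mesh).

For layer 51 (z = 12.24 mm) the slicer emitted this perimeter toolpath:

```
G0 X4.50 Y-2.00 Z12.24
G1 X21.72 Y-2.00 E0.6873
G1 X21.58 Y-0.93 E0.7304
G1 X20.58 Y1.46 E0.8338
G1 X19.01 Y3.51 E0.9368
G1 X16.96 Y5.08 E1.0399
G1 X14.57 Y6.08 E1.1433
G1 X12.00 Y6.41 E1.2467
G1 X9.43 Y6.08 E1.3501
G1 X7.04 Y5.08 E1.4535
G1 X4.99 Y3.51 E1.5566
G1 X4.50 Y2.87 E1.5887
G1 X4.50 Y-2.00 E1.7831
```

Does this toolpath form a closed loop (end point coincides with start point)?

Start point (G0): (4.50, -2.00). End point (last G1): the path returns to the start — closed.

yes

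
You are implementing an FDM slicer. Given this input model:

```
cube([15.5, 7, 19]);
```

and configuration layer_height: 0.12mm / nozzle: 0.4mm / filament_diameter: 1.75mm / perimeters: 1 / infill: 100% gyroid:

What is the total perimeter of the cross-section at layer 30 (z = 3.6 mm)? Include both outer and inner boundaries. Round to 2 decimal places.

At z = 3.6 mm: the cube (footprint 15.5×7) is included at this height (perimeter 45.00 mm). Overall, the cross-section is a single solid region. Total boundary length (outer) = 45.00 mm.

45.00 mm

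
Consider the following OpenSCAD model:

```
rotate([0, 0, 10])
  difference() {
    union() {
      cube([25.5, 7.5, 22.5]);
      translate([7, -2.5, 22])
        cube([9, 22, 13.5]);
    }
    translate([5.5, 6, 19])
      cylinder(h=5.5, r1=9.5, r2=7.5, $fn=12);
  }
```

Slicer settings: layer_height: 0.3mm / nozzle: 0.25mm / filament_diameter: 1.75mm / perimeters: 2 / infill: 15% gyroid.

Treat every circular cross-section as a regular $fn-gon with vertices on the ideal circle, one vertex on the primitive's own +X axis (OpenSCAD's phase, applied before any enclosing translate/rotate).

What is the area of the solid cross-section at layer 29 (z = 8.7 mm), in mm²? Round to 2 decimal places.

At z = 8.7 mm: the 25.5×7.5 cube contributes its full rectangle (area 191.25 mm²); the cube at (7, -2.5) is not intersected at this z (z outside [22, 35.5]); Taking the union: only the 25.5×7.5 cube is present, so the union is just that shape — area = 191.25 mm²; the cone at (5.5, 6) is not intersected at this z (z outside [19, 24.5]); After the difference (first − rest): none of the subtracted shapes is present at this height, so that combined region is unchanged — area = 191.25 mm²; (whole slice rotated 10° about Z — lengths, areas and connectivity unchanged). Overall, the cross-section is a single solid region. Net area = 191.25 mm².

191.25 mm²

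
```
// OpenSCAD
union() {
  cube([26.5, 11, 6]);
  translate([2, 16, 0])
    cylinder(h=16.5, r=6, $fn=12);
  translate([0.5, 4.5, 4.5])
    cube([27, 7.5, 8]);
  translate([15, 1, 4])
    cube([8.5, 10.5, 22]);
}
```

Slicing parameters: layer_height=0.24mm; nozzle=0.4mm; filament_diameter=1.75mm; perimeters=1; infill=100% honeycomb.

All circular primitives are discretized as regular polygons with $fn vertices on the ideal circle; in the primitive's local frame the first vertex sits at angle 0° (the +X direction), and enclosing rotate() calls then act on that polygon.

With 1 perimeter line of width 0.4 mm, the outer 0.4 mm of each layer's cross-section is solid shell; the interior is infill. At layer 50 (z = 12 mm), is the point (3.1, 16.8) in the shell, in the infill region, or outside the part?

infill

At z = 12 mm: the cube is absent (z outside [0, 6]); the r=6 cylinder at (2, 16) contributes a regular 12-gon of circumradius 6; the cube at (0.5, 4.5) is present — its section is the full 27×7.5 rectangle; the cube at (15, 1) is present — its section is the full 8.5×10.5 rectangle; Taking the union: the regions partially overlap (shared area 67.71 mm²), so overlapping operands fuse into one piece — 1 connected region. Overall, the cross-section is a single solid region. The nearest boundary edge runs (5.00, 21.20)→(7.20, 19.00); distance from the point to it = 4.45 mm. The point is inside the cross-section and 4.45 mm from the nearest boundary — more than the 0.4 mm shell width (1 × 0.4), so it's in the infill interior.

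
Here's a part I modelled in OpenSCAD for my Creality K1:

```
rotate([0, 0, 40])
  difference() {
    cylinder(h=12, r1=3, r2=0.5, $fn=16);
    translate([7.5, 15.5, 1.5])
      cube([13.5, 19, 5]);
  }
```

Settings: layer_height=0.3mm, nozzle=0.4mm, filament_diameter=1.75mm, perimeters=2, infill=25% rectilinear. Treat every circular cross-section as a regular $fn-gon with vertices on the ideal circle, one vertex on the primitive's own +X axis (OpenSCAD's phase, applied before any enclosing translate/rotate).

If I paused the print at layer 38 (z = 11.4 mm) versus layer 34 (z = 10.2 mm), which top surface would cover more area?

layer 34 (z = 10.2 mm)

Layer 38 (z = 11.4): the cone contributes a regular 16-gon of circumradius 0.625 (interpolated between r1=3 and r2=0.5 at t=0.950) (area = (16/2)·0.625²·sin(360°/16) = 1.20 mm²); the cube at (7.5, 15.5) does not reach this height (z outside [1.5, 6.5]); Taking the first minus the rest: none of the subtracted shapes is present at this height, so the cone is unchanged — area = 1.20 mm²; (whole slice rotated 40° about Z — lengths, areas and connectivity unchanged). So its area = 1.20 mm². Layer 34 (z = 10.2): the cone contributes a regular 16-gon of circumradius 0.875 (interpolated between r1=3 and r2=0.5 at t=0.850) (area = (16/2)·0.875²·sin(360°/16) = 2.34 mm²); the cube at (7.5, 15.5) is absent (z outside [1.5, 6.5]); After the difference (first − rest): none of the subtracted shapes is present at this height, so the cone is unchanged — area = 2.34 mm²; (rotated 40° about Z; rotation is an isometry so areas/perimeters/island counts are preserved). So its area = 2.34 mm². Layer 34 is larger (2.34 vs 1.20 mm²).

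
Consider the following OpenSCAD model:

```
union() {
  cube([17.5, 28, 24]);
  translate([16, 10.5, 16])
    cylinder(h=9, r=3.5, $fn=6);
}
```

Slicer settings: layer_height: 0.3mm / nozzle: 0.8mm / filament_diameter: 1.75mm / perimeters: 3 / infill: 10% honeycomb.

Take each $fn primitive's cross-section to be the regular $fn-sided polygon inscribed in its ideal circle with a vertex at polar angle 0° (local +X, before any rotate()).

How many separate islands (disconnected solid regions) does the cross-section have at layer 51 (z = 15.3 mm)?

At z = 15.3 mm: the cube is present — its section is the full 17.5×28 rectangle; the cylinder at (16, 10.5) is not intersected at this z (z outside [16, 25]); Combining (union): only the 17.5×28 cube is present, so the union is just that shape — 1 connected region. Overall, the cross-section is a single solid region. Island count = 1.

1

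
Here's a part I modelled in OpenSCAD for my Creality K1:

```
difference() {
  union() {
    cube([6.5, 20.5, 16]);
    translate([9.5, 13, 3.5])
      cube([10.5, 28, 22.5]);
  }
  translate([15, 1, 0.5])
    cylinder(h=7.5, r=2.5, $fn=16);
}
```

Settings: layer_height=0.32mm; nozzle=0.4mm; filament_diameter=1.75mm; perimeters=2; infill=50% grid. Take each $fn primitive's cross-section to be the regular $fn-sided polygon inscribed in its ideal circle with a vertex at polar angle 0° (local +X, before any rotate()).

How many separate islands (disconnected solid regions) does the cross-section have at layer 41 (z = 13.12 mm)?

At z = 13.12 mm: the 6.5×20.5 cube contributes its full rectangle; the cube at (9.5, 13) (footprint 10.5×28) is included at this height; Combining (union): the 2 present regions are separate (no shared area or edge), so areas and boundary lengths simply add and each stays a separate island — 2 connected regions; the cylinder at (15, 1) does not reach this height (z outside [0.5, 8]); After the difference (first − rest): none of the subtracted shapes is present at this height, so that combined region is unchanged — 2 connected regions. Overall, the cross-section has 2 separate islands. Island count = 2.

2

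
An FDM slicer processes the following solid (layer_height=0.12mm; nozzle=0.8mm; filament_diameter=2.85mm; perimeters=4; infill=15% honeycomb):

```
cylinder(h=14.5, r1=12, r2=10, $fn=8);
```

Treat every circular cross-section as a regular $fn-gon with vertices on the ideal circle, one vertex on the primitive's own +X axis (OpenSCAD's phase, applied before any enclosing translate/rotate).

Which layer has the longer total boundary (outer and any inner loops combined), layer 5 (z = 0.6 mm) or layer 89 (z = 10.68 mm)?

Layer 5 (z = 0.6): the cone: at t=0.041 of its height the radius interpolates to r₁+(r₂−r₁)t = 11.917, giving a regular 8-gon of that circumradius (perimeter = 2·8·11.917·sin(180°/8) = 72.97 mm). So its perimeter = 72.97 mm. Layer 89 (z = 10.68): the cone: at t=0.737 of its height the radius interpolates to r₁+(r₂−r₁)t = 10.527, giving a regular 8-gon of that circumradius (perimeter = 2·8·10.527·sin(180°/8) = 64.46 mm). So its perimeter = 64.46 mm. Layer 5 is larger (72.97 vs 64.46 mm).

layer 5 (z = 0.6 mm)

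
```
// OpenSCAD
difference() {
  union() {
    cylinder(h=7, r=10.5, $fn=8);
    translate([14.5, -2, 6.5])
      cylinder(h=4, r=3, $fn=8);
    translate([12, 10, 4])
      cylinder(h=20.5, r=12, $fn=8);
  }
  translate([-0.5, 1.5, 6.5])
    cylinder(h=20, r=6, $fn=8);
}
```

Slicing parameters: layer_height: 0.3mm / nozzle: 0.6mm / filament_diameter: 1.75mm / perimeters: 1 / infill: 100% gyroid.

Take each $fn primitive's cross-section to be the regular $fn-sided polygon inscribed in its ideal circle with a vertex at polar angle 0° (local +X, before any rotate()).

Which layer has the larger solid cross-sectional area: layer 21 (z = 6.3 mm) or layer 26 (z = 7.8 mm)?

layer 21 (z = 6.3 mm)

Layer 21 (z = 6.3): the cylinder: section is a regular 8-gon, circumradius r=10.5 (area = (8/2)·10.500²·sin(360°/8) = 311.83 mm²); the cylinder at (14.5, -2) is not intersected at this z (z outside [6.5, 10.5]); the r=12 cylinder at (12, 10) contributes a regular 8-gon of circumradius 12 (area = (8/2)·12.000²·sin(360°/8) = 407.29 mm²); Taking the union: the regions partially overlap — summed areas 719.13 mm² minus the doubly-counted overlap 56.87 mm² gives 662.26 mm² — area = 662.26 mm²; the cylinder at (-0.5, 1.5) does not reach this height (z outside [6.5, 26.5]); Taking the first minus the rest: none of the subtracted shapes is present at this height, so the result so far is unchanged — area = 662.26 mm². So its area = 662.26 mm². Layer 26 (z = 7.8): the cylinder is absent (z outside [0, 7]); the cylinder at (14.5, -2): section is a regular 8-gon, circumradius r=3 (area = (8/2)·3.000²·sin(360°/8) = 25.46 mm²); the r=12 cylinder at (12, 10) contributes a regular 8-gon of circumradius 12 (area = (8/2)·12.000²·sin(360°/8) = 407.29 mm²); Merging all regions: the regions partially overlap — summed areas 432.75 mm² minus the doubly-counted overlap 7.34 mm² gives 425.41 mm² — area = 425.41 mm²; the cylinder at (-0.5, 1.5): section is a regular 8-gon, circumradius r=6 (area = (8/2)·6.000²·sin(360°/8) = 101.82 mm²); Subtracting the remaining from the first: starting from that combined region (425.41 mm²), the r=6 cylinder at (-0.5, 1.5) partially overlaps it — only the 10.05 mm² overlap (of its 101.82 mm²) is removed, clipping the outline — area = 415.37 mm². So its area = 415.37 mm². Layer 21 is larger (662.26 vs 415.37 mm²).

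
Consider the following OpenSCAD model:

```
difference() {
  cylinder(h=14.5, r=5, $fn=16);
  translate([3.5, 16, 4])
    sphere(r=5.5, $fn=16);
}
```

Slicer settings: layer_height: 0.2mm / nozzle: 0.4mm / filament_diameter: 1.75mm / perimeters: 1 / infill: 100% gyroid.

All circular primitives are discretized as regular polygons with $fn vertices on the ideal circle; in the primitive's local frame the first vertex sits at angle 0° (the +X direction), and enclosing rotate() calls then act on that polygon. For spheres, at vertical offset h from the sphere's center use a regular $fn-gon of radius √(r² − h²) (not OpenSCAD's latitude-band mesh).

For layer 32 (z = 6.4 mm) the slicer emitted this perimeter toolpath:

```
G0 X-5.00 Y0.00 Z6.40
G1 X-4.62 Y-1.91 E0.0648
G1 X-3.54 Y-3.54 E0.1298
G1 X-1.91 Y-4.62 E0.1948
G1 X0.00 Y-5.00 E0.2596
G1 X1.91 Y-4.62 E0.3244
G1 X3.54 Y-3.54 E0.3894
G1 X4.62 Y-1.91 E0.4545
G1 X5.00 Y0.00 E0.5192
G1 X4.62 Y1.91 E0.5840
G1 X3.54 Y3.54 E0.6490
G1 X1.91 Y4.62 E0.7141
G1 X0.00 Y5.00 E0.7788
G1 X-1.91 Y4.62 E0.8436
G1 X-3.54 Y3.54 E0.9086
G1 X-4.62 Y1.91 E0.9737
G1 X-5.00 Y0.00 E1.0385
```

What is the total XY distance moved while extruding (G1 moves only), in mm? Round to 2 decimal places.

31.22 mm

Sum the Euclidean lengths of each G1 segment: total = 31.22 mm.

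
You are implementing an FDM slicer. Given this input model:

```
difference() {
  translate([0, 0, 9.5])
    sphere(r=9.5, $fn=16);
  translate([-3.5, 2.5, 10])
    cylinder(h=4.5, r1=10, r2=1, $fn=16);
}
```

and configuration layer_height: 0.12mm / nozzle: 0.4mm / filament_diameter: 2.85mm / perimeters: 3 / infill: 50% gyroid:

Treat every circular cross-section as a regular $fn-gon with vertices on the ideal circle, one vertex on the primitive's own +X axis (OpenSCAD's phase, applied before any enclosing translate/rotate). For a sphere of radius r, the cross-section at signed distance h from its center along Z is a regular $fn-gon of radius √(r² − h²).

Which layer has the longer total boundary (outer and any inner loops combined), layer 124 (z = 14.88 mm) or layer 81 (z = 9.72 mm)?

Layer 124 (z = 14.88): the r=9.5 sphere contributes a regular 16-gon of circumradius √(9.5²−5.38²) = 7.830 (perimeter = 2·16·7.830·sin(180°/16) = 48.88 mm); the cone at (-3.5, 2.5) is absent (z outside [10, 14.5]); After the difference (first − rest): none of the subtracted shapes is present at this height, so the r=9.5 sphere is unchanged — boundary = 48.88 mm. So its perimeter = 48.88 mm. Layer 81 (z = 9.72): the r=9.5 sphere slices to a regular 16-gon of circumradius 9.497 (√(r²−h²) with h=0.22 from center) (perimeter = 2·16·9.497·sin(180°/16) = 59.29 mm); the cone at (-3.5, 2.5) is absent (z outside [10, 14.5]); After the difference (first − rest): none of the subtracted shapes is present at this height, so the r=9.5 sphere is unchanged — boundary = 59.29 mm. So its perimeter = 59.29 mm. Layer 81 is larger (59.29 vs 48.88 mm).

layer 81 (z = 9.72 mm)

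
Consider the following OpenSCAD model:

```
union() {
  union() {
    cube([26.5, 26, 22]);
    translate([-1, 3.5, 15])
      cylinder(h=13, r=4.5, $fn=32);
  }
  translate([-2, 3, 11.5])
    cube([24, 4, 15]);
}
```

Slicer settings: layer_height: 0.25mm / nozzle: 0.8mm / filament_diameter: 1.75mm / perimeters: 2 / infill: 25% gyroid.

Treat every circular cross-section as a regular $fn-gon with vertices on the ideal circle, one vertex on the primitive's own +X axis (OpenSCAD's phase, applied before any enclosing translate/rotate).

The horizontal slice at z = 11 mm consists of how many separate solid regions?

At z = 11 mm: the cube (footprint 26.5×26) is included at this height; the cylinder at (-1, 3.5) does not reach this height (z outside [15, 28]); Taking the union: only the 26.5×26 cube is present, so the union is just that shape — 1 connected region; the cube at (-2, 3) is absent (z outside [11.5, 26.5]); Taking the union: only the result so far is present, so the union is just that shape — 1 connected region. The result has 1 disconnected region.

1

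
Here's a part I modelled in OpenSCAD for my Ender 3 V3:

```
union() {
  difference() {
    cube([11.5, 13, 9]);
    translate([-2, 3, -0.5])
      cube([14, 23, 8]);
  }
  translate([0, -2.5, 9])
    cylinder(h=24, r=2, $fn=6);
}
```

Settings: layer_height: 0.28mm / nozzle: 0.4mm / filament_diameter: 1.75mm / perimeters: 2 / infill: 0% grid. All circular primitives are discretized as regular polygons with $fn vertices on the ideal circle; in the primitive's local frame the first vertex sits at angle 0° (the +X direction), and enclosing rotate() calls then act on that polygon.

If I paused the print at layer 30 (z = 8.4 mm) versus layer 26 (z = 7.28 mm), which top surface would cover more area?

layer 30 (z = 8.4 mm)

Layer 30 (z = 8.4): the cube is present — its section is the full 11.5×13 rectangle (area 149.50 mm²); the cube at (-2, 3) is not intersected at this z (z outside [-0.5, 7.5]); Subtracting the remaining from the first: none of the subtracted shapes is present at this height, so the 11.5×13 cube is unchanged — area = 149.50 mm²; the cylinder at (0, -2.5) is not intersected at this z (z outside [9, 33]); Merging all regions: only the result so far is present, so the union is just that shape — area = 149.50 mm². So its area = 149.50 mm². Layer 26 (z = 7.28): the 11.5×13 cube contributes its full rectangle (area 149.50 mm²); the cube at (-2, 3) is present — its section is the full 14×23 rectangle (area 322.00 mm²); Taking the first minus the rest: starting from the 11.5×13 cube (149.50 mm²), the 14×23 cube at (-2, 3) partially overlaps it — only the 115.00 mm² overlap (of its 322.00 mm²) is removed, clipping the outline — area = 34.50 mm²; the cylinder at (0, -2.5) is absent (z outside [9, 33]); Combining (union): only that combined region is present, so the union is just that shape — area = 34.50 mm². So its area = 34.50 mm². Layer 30 is larger (149.50 vs 34.50 mm²).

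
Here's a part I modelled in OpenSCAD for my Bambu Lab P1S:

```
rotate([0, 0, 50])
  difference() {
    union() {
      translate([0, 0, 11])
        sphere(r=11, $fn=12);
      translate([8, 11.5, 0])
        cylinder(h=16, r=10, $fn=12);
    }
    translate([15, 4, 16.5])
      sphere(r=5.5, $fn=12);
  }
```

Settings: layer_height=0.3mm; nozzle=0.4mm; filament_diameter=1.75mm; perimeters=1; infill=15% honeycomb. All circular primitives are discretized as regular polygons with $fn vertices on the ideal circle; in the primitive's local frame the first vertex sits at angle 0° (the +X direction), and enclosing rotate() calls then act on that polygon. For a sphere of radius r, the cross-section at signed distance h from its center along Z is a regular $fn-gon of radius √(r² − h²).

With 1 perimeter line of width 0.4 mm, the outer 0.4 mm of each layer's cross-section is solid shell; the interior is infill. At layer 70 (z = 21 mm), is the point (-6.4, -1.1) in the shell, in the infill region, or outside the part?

outside

At z = 21 mm: the r=11 sphere contributes a regular 12-gon of circumradius √(11²−10²) = 4.583; the cylinder at (8, 11.5) is not intersected at this z (z outside [0, 16]); Taking the union: only the r=11 sphere is present, so the union is just that shape — 1 connected region; the r=5.5 sphere at (15, 4) slices to a regular 12-gon of circumradius 3.162 (√(r²−h²) with h=4.5 from center); After the difference (first − rest): starting from that combined region, the r=5.5 sphere at (15, 4) misses the remaining region (no effect) — 1 connected region; (rotated 50° about Z; rotation is an isometry so areas/perimeters/island counts are preserved). Overall, the cross-section is a single solid region. Undo the 50° rotation: the query point maps to (-4.956, 4.196) in the un-rotated model frame. The nearest boundary edge runs (-3.97, 2.29)→(-2.29, 3.97); distance from the point to it = 2.05 mm. The point is not inside any of the regions above, so it lies outside the cross-section (2.05 mm from the nearest boundary).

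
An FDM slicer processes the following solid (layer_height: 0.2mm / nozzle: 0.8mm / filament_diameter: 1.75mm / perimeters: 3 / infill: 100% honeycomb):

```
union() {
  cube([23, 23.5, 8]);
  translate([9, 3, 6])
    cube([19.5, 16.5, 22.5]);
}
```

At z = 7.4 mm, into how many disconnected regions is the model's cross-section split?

At z = 7.4 mm: the cube (footprint 23×23.5) is included at this height; the cube at (9, 3) is present — its section is the full 19.5×16.5 rectangle; Combining (union): the regions partially overlap (shared area 231.00 mm²), so overlapping operands fuse into one piece — 1 connected region. The result has 1 disconnected region.

1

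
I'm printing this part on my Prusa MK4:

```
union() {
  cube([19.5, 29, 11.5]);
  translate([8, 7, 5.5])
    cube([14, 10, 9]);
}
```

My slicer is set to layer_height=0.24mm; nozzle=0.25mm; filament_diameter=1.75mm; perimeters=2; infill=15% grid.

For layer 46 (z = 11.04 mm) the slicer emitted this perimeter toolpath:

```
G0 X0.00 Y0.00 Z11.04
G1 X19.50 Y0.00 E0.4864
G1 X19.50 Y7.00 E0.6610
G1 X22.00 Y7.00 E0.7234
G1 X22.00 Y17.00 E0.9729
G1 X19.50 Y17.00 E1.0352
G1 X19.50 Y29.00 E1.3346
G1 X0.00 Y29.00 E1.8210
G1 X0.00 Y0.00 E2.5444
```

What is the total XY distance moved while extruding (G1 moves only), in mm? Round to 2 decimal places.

Sum the Euclidean lengths of each G1 segment: total = 102.00 mm.

102.00 mm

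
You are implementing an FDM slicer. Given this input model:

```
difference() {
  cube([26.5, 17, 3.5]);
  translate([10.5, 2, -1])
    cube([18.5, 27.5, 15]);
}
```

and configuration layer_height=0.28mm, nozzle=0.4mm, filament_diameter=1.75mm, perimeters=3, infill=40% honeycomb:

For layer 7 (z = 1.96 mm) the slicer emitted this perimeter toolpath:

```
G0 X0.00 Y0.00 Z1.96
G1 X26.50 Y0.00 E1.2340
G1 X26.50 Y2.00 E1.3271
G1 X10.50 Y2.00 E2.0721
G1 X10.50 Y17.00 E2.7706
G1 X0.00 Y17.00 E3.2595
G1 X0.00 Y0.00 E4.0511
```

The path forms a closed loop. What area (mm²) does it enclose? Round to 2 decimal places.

Apply the shoelace formula to the sequence of (X, Y) vertices; enclosed area = 210.50 mm².

210.50 mm²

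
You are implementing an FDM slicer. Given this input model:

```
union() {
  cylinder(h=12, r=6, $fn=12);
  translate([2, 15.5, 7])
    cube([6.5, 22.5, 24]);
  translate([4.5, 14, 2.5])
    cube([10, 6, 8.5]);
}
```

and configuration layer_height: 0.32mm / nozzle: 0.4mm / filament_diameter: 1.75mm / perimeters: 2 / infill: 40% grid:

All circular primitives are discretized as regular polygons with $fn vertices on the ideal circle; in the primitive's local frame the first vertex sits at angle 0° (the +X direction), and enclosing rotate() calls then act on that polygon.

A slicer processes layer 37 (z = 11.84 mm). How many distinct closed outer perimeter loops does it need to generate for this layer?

At z = 11.84 mm: the r=6 cylinder contributes a regular 12-gon of circumradius 6; the 6.5×22.5 cube at (2, 15.5) contributes its full rectangle; the cube at (4.5, 14) is not intersected at this z (z outside [2.5, 11]); Merging all regions: the 2 present regions are separate (no shared area or edge), so areas and boundary lengths simply add and each stays a separate island — 2 connected regions. The result has 2 disconnected regions.

2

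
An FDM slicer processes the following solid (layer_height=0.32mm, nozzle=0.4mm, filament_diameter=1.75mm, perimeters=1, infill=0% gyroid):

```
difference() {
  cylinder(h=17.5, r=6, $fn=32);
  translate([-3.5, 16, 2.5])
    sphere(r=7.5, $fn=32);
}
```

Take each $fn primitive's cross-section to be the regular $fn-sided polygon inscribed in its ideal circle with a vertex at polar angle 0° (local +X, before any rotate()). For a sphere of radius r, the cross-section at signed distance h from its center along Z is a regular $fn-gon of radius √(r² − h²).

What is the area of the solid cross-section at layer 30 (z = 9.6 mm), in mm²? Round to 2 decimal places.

At z = 9.6 mm: the r=6 cylinder gives a regular 32-gon of circumradius 6 (constant along its height) (area = (32/2)·6.000²·sin(360°/32) = 112.37 mm²); the r=7.5 sphere at (-3.5, 16) slices to a regular 32-gon of circumradius 2.417 (√(r²−h²) with h=7.1 from center) (area = (32/2)·2.417²·sin(360°/32) = 18.23 mm²); Taking the first minus the rest: starting from the r=6 cylinder (112.37 mm²), the r=7.5 sphere at (-3.5, 16) misses the remaining region (no effect) — area = 112.37 mm². Overall, the cross-section is a single solid region. Net area = 112.37 mm².

112.37 mm²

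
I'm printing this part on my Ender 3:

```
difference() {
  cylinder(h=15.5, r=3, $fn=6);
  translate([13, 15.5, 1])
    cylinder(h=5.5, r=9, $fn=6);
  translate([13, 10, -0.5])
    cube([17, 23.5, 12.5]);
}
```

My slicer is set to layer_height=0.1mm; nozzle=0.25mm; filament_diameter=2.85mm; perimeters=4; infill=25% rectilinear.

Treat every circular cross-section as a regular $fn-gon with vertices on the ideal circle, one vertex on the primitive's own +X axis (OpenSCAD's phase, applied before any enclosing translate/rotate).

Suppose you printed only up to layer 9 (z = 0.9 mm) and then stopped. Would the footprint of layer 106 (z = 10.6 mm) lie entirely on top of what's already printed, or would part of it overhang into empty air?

Compare the two slices. At z = 0.9: the cylinder: section is a regular 6-gon, circumradius r=3 (area = (6/2)·3.000²·sin(360°/6) = 23.38 mm²); the cylinder at (13, 15.5) is not intersected at this z (z outside [1, 6.5]); the 17×23.5 cube at (13, 10) contributes its full rectangle (area 399.50 mm²); Taking the first minus the rest: starting from the r=3 cylinder (23.38 mm²), the 17×23.5 cube at (13, 10) misses the remaining region (no effect) — area = 23.38 mm². At z = 10.6: the cylinder: section is a regular 6-gon, circumradius r=3 (area = (6/2)·3.000²·sin(360°/6) = 23.38 mm²); the cylinder at (13, 15.5) is not intersected at this z (z outside [1, 6.5]); the cube at (13, 10) (footprint 17×23.5) is included at this height (area 399.50 mm²); Subtracting the remaining from the first: starting from the r=3 cylinder (23.38 mm²), the 17×23.5 cube at (13, 10) misses the remaining region (no effect) — area = 23.38 mm². Checking containment: the cross-section at z = 10.6 is a subset of the cross-section at z = 0.9.

entirely on top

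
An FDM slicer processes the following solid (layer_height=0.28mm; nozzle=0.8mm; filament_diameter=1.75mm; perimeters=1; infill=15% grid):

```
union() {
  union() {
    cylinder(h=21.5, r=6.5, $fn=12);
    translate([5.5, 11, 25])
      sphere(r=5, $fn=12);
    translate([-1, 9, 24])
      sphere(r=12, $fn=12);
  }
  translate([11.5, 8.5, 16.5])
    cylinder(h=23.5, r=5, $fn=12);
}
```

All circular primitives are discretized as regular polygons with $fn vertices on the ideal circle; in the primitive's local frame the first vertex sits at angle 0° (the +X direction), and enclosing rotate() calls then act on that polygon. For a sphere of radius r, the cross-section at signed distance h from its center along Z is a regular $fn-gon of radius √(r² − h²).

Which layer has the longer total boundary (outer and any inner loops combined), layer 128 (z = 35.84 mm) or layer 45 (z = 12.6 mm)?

layer 45 (z = 12.6 mm)

Layer 128 (z = 35.84): the cylinder is not intersected at this z (z outside [0, 21.5]); the sphere at (5.5, 11) does not reach this height (|z−center|=10.840 > r=5); the r=12 sphere at (-1, 9) contributes a regular 12-gon of circumradius √(12²−11.84²) = 1.953 (perimeter = 2·12·1.953·sin(180°/12) = 12.13 mm); Combining (union): only the r=12 sphere at (-1, 9) is present, so the union is just that shape — boundary = 12.13 mm; the r=5 cylinder at (11.5, 8.5) contributes a regular 12-gon of circumradius 5 (perimeter = 2·12·5.000·sin(180°/12) = 31.06 mm); Merging all regions: the 2 present regions are separate (no shared area or edge), so areas and boundary lengths simply add and each stays a separate island — boundary = 43.19 mm. So its perimeter = 43.19 mm. Layer 45 (z = 12.6): the r=6.5 cylinder gives a regular 12-gon of circumradius 6.5 (constant along its height) (perimeter = 2·12·6.500·sin(180°/12) = 40.38 mm); the sphere at (5.5, 11) does not reach this height (|z−center|=12.400 > r=5); the r=12 sphere at (-1, 9) slices to a regular 12-gon of circumradius 3.747 (√(r²−h²) with h=11.4 from center) (perimeter = 2·12·3.747·sin(180°/12) = 23.28 mm); Combining (union): the regions partially overlap (shared area 2.63 mm²), so the edge portions inside another operand are dropped and the merged outline is re-measured after clipping — boundary = 55.00 mm; the cylinder at (11.5, 8.5) is absent (z outside [16.5, 40]); Taking the union: only the result so far is present, so the union is just that shape — boundary = 55.00 mm. So its perimeter = 55.00 mm. Layer 45 is larger (55.00 vs 43.19 mm).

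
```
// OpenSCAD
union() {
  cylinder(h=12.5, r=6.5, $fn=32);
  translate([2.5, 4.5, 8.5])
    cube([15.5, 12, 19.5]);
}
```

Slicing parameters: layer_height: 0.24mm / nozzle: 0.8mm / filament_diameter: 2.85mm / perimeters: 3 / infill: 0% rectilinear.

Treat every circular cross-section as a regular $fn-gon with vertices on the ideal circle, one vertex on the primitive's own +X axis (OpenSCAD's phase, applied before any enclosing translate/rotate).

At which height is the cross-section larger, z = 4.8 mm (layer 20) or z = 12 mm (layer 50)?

Layer 20 (z = 4.8): the r=6.5 cylinder contributes a regular 32-gon of circumradius 6.5 (area = (32/2)·6.500²·sin(360°/32) = 131.88 mm²); the cube at (2.5, 4.5) does not reach this height (z outside [8.5, 28]); Merging all regions: only the r=6.5 cylinder is present, so the union is just that shape — area = 131.88 mm². So its area = 131.88 mm². Layer 50 (z = 12): the r=6.5 cylinder gives a regular 32-gon of circumradius 6.5 (constant along its height) (area = (32/2)·6.500²·sin(360°/32) = 131.88 mm²); the cube at (2.5, 4.5) (footprint 15.5×12) is included at this height (area 186.00 mm²); Combining (union): the regions partially overlap — summed areas 317.88 mm² minus the doubly-counted overlap 1.83 mm² gives 316.05 mm² — area = 316.05 mm². So its area = 316.05 mm². Layer 50 is larger (316.05 vs 131.88 mm²).

layer 50 (z = 12 mm)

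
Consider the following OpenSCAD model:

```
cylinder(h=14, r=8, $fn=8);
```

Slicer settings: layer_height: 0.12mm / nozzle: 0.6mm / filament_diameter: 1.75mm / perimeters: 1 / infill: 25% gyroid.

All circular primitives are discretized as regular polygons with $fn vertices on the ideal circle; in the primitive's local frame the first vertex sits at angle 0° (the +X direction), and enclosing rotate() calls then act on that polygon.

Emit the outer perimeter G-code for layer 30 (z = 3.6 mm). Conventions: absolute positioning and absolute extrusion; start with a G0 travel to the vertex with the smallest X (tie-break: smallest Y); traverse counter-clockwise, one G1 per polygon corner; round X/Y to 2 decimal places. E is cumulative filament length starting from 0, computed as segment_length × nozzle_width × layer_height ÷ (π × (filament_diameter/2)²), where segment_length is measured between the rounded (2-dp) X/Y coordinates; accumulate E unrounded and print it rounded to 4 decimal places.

G0 X-8.00 Y0.00 Z3.60
G1 X-5.66 Y-5.66 E0.1833
G1 X0.00 Y-8.00 E0.3667
G1 X5.66 Y-5.66 E0.5500
G1 X8.00 Y0.00 E0.7333
G1 X5.66 Y5.66 E0.9167
G1 X0.00 Y8.00 E1.1000
G1 X-5.66 Y5.66 E1.2833
G1 X-8.00 Y0.00 E1.4667

At z = 3.6 mm: the cylinder: section is a regular 8-gon, circumradius r=8. The outline is a single polygon with 8 vertices. Extrusion per mm of travel: 0.6 × 0.12 / (π × 0.875²) = 0.029934. Accumulating E over each segment gives final E = 1.4667.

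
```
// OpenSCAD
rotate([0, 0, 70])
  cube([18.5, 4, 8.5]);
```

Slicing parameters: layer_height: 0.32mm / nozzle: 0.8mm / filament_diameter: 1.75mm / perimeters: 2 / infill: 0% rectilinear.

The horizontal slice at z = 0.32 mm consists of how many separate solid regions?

At z = 0.32 mm: the cube is present — its section is the full 18.5×4 rectangle; (rotated 70° about Z; rotation is an isometry so areas/perimeters/island counts are preserved). The result has 1 disconnected region.

1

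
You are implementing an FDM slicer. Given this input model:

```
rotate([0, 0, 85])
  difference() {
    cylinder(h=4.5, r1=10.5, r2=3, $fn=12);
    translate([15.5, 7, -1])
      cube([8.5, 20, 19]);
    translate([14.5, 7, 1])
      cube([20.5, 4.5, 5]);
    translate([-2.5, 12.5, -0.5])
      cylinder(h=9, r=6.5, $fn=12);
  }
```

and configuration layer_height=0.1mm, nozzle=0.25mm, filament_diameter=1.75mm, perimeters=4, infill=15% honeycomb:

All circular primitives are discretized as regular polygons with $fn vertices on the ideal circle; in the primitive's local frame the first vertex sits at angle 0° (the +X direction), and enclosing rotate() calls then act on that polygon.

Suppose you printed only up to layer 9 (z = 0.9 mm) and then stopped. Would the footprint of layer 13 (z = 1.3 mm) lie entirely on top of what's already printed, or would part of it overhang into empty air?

entirely on top

Compare the two slices. At z = 0.9: the cone (r1=10.5→r2=3) has section circumradius 9.000 here — a regular 12-gon (area = (12/2)·9.000²·sin(360°/12) = 243.00 mm²); the cube at (15.5, 7) is present — its section is the full 8.5×20 rectangle (area 170.00 mm²); the cube at (14.5, 7) is not intersected at this z (z outside [1, 6]); the r=6.5 cylinder at (-2.5, 12.5) contributes a regular 12-gon of circumradius 6.5 (area = (12/2)·6.500²·sin(360°/12) = 126.75 mm²); Taking the first minus the rest: starting from the cone (243.00 mm²), the 8.5×20 cube at (15.5, 7) misses the remaining region (no effect); the r=6.5 cylinder at (-2.5, 12.5) partially overlaps it — only the 13.10 mm² overlap (of its 126.75 mm²) is removed, clipping the outline — area = 229.90 mm²; (whole slice rotated 85° about Z — lengths, areas and connectivity unchanged). At z = 1.3: the cone: at t=0.289 of its height the radius interpolates to r₁+(r₂−r₁)t = 8.333, giving a regular 12-gon of that circumradius (area = (12/2)·8.333²·sin(360°/12) = 208.33 mm²); the cube at (15.5, 7) (footprint 8.5×20) is included at this height (area 170.00 mm²); the 20.5×4.5 cube at (14.5, 7) contributes its full rectangle (area 92.25 mm²); the cylinder at (-2.5, 12.5): section is a regular 12-gon, circumradius r=6.5 (area = (12/2)·6.500²·sin(360°/12) = 126.75 mm²); Subtracting the remaining from the first: starting from the cone (208.33 mm²), the 8.5×20 cube at (15.5, 7) misses the remaining region (no effect); the 20.5×4.5 cube at (14.5, 7) misses the remaining region (no effect); the r=6.5 cylinder at (-2.5, 12.5) partially overlaps it — only the 8.15 mm² overlap (of its 126.75 mm²) is removed, clipping the outline — area = 200.19 mm²; (whole slice rotated 85° about Z — lengths, areas and connectivity unchanged). Checking containment: the cross-section at z = 1.3 is a subset of the cross-section at z = 0.9.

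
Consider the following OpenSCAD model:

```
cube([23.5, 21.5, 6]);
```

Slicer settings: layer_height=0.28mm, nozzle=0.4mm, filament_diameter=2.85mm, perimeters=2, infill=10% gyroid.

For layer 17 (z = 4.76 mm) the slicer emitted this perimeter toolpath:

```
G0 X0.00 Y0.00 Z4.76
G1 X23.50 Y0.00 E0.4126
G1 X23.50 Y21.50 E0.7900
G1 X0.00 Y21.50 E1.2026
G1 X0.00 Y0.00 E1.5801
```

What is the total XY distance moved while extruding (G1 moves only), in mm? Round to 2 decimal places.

90.00 mm

Sum the Euclidean lengths of each G1 segment: total = 90.00 mm.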